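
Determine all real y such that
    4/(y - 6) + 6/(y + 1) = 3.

y = 0.6037 or y = 7.7296

Multiply both sides by (y - 6)(y + 1):
4(y + 1) + 6(y - 6) = 3(y - 6)(y + 1).
Expand and collect terms: 3y² - 25y + 14 = 0.
By the quadratic formula, y = (25 ± √457) / 6, so y ≈ 7.7296 or y ≈ 0.6037.
Neither value makes a denominator zero (y ≠ 6, y ≠ -1), so both are valid.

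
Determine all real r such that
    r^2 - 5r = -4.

r = 1 or r = 4

Bring every term to one side: r^2 - 5r + 4 = 0.
Factor: (r - 4)(r - 1) = 0.
So r = 4 or r = 1.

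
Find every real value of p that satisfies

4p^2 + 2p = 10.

Rearrange to standard form: 4p^2 + 2p - 10 = 0.
Discriminant: (2)^2 - 4*4*(-10) = 164.
Quadratic formula: p = (-2 +/- sqrt(164)) / 8.
So p = -1/4 + sqrt(41)/4 ~= 1.3508 or p = -sqrt(41)/4 - 1/4 ~= -1.8508.

p = -1.8508 or p = 1.3508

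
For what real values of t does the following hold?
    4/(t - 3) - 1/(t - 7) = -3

Multiply both sides by (t - 3)(t - 7):
4(t - 7) - (t - 3) = -3(t - 3)(t - 7).
Expand and collect terms: -3t² + 27t - 38 = 0.
By the quadratic formula, t = (-27 ± √273) / -6, so t ≈ 1.7462 or t ≈ 7.2538.
Neither value makes a denominator zero (t ≠ 3, t ≠ 7), so both are valid.

t = 1.7462 or t = 7.2538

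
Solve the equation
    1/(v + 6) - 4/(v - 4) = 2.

Multiply both sides by (v + 6)(v - 4):
(v - 4) - 4(v + 6) = 2(v + 6)(v - 4).
Expand and collect terms: 2v² + 7v - 20 = 0.
By the quadratic formula, v = (-7 ± √209) / 4, so v ≈ 1.8642 or v ≈ -5.3642.
Neither value makes a denominator zero (v ≠ -6, v ≠ 4), so both are valid.

v = -5.3642 or v = 1.8642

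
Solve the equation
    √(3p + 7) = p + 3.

p = -2 or p = -1

Square both sides: 3p + 7 = (p + 3)².
Expand and rearrange: p² + 3p + 2 = 0.
Solving gives p = -1 or p = -2.
Check each candidate in the original equation:
  p = -1: √(4) = 2, while p + 3 = 2 — valid.
  p = -2: √(1) = 1, while p + 3 = 1 — valid.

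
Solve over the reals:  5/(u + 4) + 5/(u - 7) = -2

Multiply both sides by (u + 4)(u - 7):
5(u - 7) + 5(u + 4) = -2(u + 4)(u - 7).
Expand and collect terms: -2u² - 4u + 71 = 0.
By the quadratic formula, u = (4 ± √584) / -4, so u ≈ -7.0415 or u ≈ 5.0415.
Neither value makes a denominator zero (u ≠ -4, u ≠ 7), so both are valid.

u = -7.0415 or u = 5.0415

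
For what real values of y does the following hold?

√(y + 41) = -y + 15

y = 8

Square both sides: y + 41 = (-y + 15)².
Expand and rearrange: y² - 31y + 184 = 0.
Solving gives y = 23 or y = 8.
Check each candidate in the original equation:
  y = 23: √(64) = 8, while -y + 15 = -8 — extraneous.
  y = 8: √(49) = 7, while -y + 15 = 7 — valid.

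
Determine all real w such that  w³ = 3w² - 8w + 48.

w = 4

Rearrange: w³ - 3w² + 8w - 48 = 0.
Possible rational roots are divisors of -48. Testing w = 4 gives 0, so (w - 4) is a factor.
Divide: w³ - 3w² + 8w - 48 = (w - 4)(w² + w + 12).
The quadratic w² + w + 12 has discriminant -47 < 0, so no further real roots.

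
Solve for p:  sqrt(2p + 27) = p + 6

Square both sides: 2p + 27 = (p + 6)^2.
Expand and rearrange: p^2 + 10p + 9 = 0.
Solving gives p = -1 or p = -9.
Check each candidate in the original equation:
  p = -1: sqrt(25) = 5, while p + 6 = 5 — valid.
  p = -9: sqrt(9) = 3, while p + 6 = -3 — extraneous.

p = -1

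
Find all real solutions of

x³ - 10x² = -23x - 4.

Rearrange: x³ - 10x² + 23x + 4 = 0.
Possible rational roots are divisors of 4. Testing x = 4 gives 0, so (x - 4) is a factor.
Divide: x³ - 10x² + 23x + 4 = (x - 4)(x² - 6x - 1).
Apply the quadratic formula to x² - 6x - 1 = 0: x = (6 ± √40)/2, i.e. x ≈ 6.1623 or x ≈ -0.1623.

x = -0.1623 or x = 4 or x = 6.1623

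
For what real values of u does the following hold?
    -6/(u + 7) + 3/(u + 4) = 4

u = -8.2762 or u = -3.4738

Multiply both sides by (u + 7)(u + 4):
-6(u + 4) + 3(u + 7) = 4(u + 7)(u + 4).
Expand and collect terms: 4u^2 + 47u + 115 = 0.
By the quadratic formula, u = (-47 +/- sqrt(369)) / 8, so u ~= -3.4738 or u ~= -8.2762.
Neither value makes a denominator zero (u != -7, u != -4), so both are valid.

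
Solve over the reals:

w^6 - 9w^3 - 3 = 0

w = -0.6853 or w = 2.1046

Let u = w^3. The equation becomes u^2 - 9u - 3 = 0.
By the quadratic formula, u = 9/2 + sqrt(93)/2 or u = 9/2 - sqrt(93)/2.
w^3 = 9/2 + sqrt(93)/2 gives w = (9/2 + sqrt(93)/2)^(1/3) ~= 2.1046.
w^3 = 9/2 - sqrt(93)/2 gives w = -(-9/2 + sqrt(93)/2)^(1/3) ~= -0.6853.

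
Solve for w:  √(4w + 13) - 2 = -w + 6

Isolate the radical: √(4w + 13) = -w + 8.
Square both sides: 4w + 13 = (-w + 8)².
Expand and rearrange: w² - 20w + 51 = 0.
Solving gives w = 17 or w = 3.
Check each candidate in the original equation:
  w = 17: √(81) = 9, while -w + 8 = -9 — extraneous.
  w = 3: √(25) = 5, while -w + 8 = 5 — valid.

w = 3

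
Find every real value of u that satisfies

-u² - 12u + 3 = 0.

Discriminant: (-12)² − 4·(-1)·3 = 156.
Quadratic formula: u = (12 ± √156) / (-2).
So u = -√(39) - 6 ≈ -12.245 or u = -6 + √(39) ≈ 0.245.

u = -12.245 or u = 0.245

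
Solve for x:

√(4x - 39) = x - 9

Square both sides: 4x - 39 = (x - 9)².
Expand and rearrange: x² - 22x + 120 = 0.
Solving gives x = 12 or x = 10.
Check each candidate in the original equation:
  x = 12: √(9) = 3, while x - 9 = 3 — valid.
  x = 10: √(1) = 1, while x - 9 = 1 — valid.

x = 10 or x = 12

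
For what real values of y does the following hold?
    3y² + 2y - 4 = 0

Discriminant: (2)² − 4·3·(-4) = 52.
Quadratic formula: y = (-2 ± √52) / 6.
So y = -1/3 + √(13)/3 ≈ 0.8685 or y = -√(13)/3 - 1/3 ≈ -1.5352.

y = -1.5352 or y = 0.8685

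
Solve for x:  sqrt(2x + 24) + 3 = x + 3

x = 6

Isolate the radical: sqrt(2x + 24) = x.
Square both sides: 2x + 24 = (x)^2.
Expand and rearrange: x^2 - 2x - 24 = 0.
Solving gives x = 6 or x = -4.
Check each candidate in the original equation:
  x = 6: sqrt(36) = 6, while x = 6 — valid.
  x = -4: sqrt(16) = 4, while x = -4 — extraneous.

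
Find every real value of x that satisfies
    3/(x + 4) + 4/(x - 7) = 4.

Multiply both sides by (x + 4)(x - 7):
3(x - 7) + 4(x + 4) = 4(x + 4)(x - 7).
Expand and collect terms: 4x^2 - 19x - 107 = 0.
By the quadratic formula, x = (19 +/- sqrt(2073)) / 8, so x ~= 8.0663 or x ~= -3.3163.
Neither value makes a denominator zero (x != -4, x != 7), so both are valid.

x = -3.3163 or x = 8.0663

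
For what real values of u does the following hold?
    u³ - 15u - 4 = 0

Possible rational roots are divisors of -4. Testing u = 4 gives 0, so (u - 4) is a factor.
Divide: u³ - 15u - 4 = (u - 4)(u² + 4u + 1).
Apply the quadratic formula to u² + 4u + 1 = 0: u = (-4 ± √12)/2, i.e. u ≈ -0.2679 or u ≈ -3.7321.

u = -3.7321 or u = -0.2679 or u = 4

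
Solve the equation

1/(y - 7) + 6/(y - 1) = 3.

Multiply both sides by (y - 7)(y - 1):
(y - 1) + 6(y - 7) = 3(y - 7)(y - 1).
Expand and collect terms: 3y^2 - 31y + 64 = 0.
By the quadratic formula, y = (31 +/- sqrt(193)) / 6, so y ~= 7.4821 or y ~= 2.8513.
Neither value makes a denominator zero (y != 7, y != 1), so both are valid.

y = 2.8513 or y = 7.4821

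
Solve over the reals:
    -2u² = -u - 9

u = -1.886 or u = 2.386

Rearrange to standard form: -2u² + u + 9 = 0.
Discriminant: (1)² − 4·(-2)·9 = 73.
Quadratic formula: u = (-1 ± √73) / (-4).
So u = 1/4 - √(73)/4 ≈ -1.886 or u = 1/4 + √(73)/4 ≈ 2.386.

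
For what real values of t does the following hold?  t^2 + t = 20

Bring every term to one side: t^2 + t - 20 = 0.
Factor: (t - 4)(t + 5) = 0.
So t = 4 or t = -5.

t = -5 or t = 4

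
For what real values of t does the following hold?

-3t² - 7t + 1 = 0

t = -2.4684 or t = 0.135

Discriminant: (-7)² − 4·(-3)·1 = 61.
Quadratic formula: t = (7 ± √61) / (-6).
So t = -√(61)/6 - 7/6 ≈ -2.4684 or t = -7/6 + √(61)/6 ≈ 0.135.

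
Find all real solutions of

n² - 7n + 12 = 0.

Factor: (n - 4)(n - 3) = 0.
So n = 4 or n = 3.

n = 3 or n = 4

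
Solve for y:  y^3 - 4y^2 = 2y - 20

Rearrange: y^3 - 4y^2 - 2y + 20 = 0.
Possible rational roots are divisors of 20. Testing y = -2 gives 0, so (y + 2) is a factor.
Divide: y^3 - 4y^2 - 2y + 20 = (y + 2)(y^2 - 6y + 10).
The quadratic y^2 - 6y + 10 has discriminant -4 < 0, so no further real roots.

y = -2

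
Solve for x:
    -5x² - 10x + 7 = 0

x = -2.5492 or x = 0.5492

Discriminant: (-10)² − 4·(-5)·7 = 240.
Quadratic formula: x = (10 ± √240) / (-10).
So x = -2·√(15)/5 - 1 ≈ -2.5492 or x = -1 + 2·√(15)/5 ≈ 0.5492.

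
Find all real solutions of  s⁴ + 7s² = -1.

No real solutions.

Let u = s². The equation becomes u² + 7u + 1 = 0.
By the quadratic formula, u = -7/2 + 3·√(5)/2 or u = -7/2 - 3·√(5)/2.
s² = -7/2 + 3·√(5)/2 < 0 has no real solution.
s² = -7/2 - 3·√(5)/2 < 0 has no real solution.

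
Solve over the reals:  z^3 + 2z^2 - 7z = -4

Rearrange: z^3 + 2z^2 - 7z + 4 = 0.
Possible rational roots are divisors of 4. Testing z = -4 gives 0, so (z + 4) is a factor.
Divide: z^3 + 2z^2 - 7z + 4 = (z + 4)(z^2 - 2z + 1).
The quadratic has the repeated root z = 1.

z = -4 or z = 1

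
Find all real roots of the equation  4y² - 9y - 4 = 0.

y = -0.3802 or y = 2.6302

Discriminant: (-9)² − 4·4·(-4) = 145.
Quadratic formula: y = (9 ± √145) / 8.
So y = 9/8 + √(145)/8 ≈ 2.6302 or y = 9/8 - √(145)/8 ≈ -0.3802.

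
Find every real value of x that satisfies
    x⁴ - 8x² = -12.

x = -2.4495 or x = -1.4142 or x = 1.4142 or x = 2.4495

Let u = x². The equation becomes u² - 8u + 12 = 0.
Factor: (u - 2)(u - 6) = 0, so u = 2 or u = 6.
x² = 2 gives x = ±√(2) ≈ ±1.4142.
x² = 6 gives x = ±√(6) ≈ ±2.4495.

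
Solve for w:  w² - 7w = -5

w = 0.8074 or w = 6.1926

Rearrange to standard form: w² - 7w + 5 = 0.
Discriminant: (-7)² − 4·1·5 = 29.
Quadratic formula: w = (7 ± √29) / 2.
So w = √(29)/2 + 7/2 ≈ 6.1926 or w = 7/2 - √(29)/2 ≈ 0.8074.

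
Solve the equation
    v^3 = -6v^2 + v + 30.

v = -5 or v = -3 or v = 2

Rearrange: v^3 + 6v^2 - v - 30 = 0.
Possible rational roots are divisors of -30. Testing v = -3 gives 0, so (v + 3) is a factor.
Divide: v^3 + 6v^2 - v - 30 = (v + 3)(v^2 + 3v - 10).
Factor the quadratic: v = 2 or v = -5.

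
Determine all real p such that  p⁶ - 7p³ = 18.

Let u = p³. The equation becomes u² - 7u - 18 = 0.
Factor: (u - 9)(u + 2) = 0, so u = 9 or u = -2.
p³ = 9 gives p = ∛(9) ≈ 2.0801.
p³ = -2 gives p = -∛(2) ≈ -1.2599.

p = -1.2599 or p = 2.0801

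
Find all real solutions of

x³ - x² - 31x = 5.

x = -5 or x = -0.1623 or x = 6.1623

Rearrange: x³ - x² - 31x - 5 = 0.
Possible rational roots are divisors of -5. Testing x = -5 gives 0, so (x + 5) is a factor.
Divide: x³ - x² - 31x - 5 = (x + 5)(x² - 6x - 1).
Apply the quadratic formula to x² - 6x - 1 = 0: x = (6 ± √40)/2, i.e. x ≈ 6.1623 or x ≈ -0.1623.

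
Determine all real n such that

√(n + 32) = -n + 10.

Square both sides: n + 32 = (-n + 10)².
Expand and rearrange: n² - 21n + 68 = 0.
Solving gives n = 17 or n = 4.
Check each candidate in the original equation:
  n = 17: √(49) = 7, while -n + 10 = -7 — extraneous.
  n = 4: √(36) = 6, while -n + 10 = 6 — valid.

n = 4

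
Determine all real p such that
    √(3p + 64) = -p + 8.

Square both sides: 3p + 64 = (-p + 8)².
Expand and rearrange: p² - 19p = 0.
Solving gives p = 19 or p = 0.
Check each candidate in the original equation:
  p = 19: √(121) = 11, while -p + 8 = -11 — extraneous.
  p = 0: √(64) = 8, while -p + 8 = 8 — valid.

p = 0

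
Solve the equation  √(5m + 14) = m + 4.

Square both sides: 5m + 14 = (m + 4)².
Expand and rearrange: m² + 3m + 2 = 0.
Solving gives m = -1 or m = -2.
Check each candidate in the original equation:
  m = -1: √(9) = 3, while m + 4 = 3 — valid.
  m = -2: √(4) = 2, while m + 4 = 2 — valid.

m = -2 or m = -1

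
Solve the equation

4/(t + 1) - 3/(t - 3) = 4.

Multiply both sides by (t + 1)(t - 3):
4(t - 3) - 3(t + 1) = 4(t + 1)(t - 3).
Expand and collect terms: 4t² - 9t + 3 = 0.
By the quadratic formula, t = (9 ± √33) / 8, so t ≈ 1.8431 or t ≈ 0.4069.
Neither value makes a denominator zero (t ≠ -1, t ≠ 3), so both are valid.

t = 0.4069 or t = 1.8431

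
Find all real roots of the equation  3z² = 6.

Rearrange to standard form: 3z² - 6 = 0.
Discriminant: (0)² − 4·3·(-6) = 72.
Quadratic formula: z = (0 ± √72) / 6.
So z = √(2) ≈ 1.4142 or z = -√(2) ≈ -1.4142.

z = -1.4142 or z = 1.4142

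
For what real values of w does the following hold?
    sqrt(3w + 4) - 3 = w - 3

Isolate the radical: sqrt(3w + 4) = w.
Square both sides: 3w + 4 = (w)^2.
Expand and rearrange: w^2 - 3w - 4 = 0.
Solving gives w = 4 or w = -1.
Check each candidate in the original equation:
  w = 4: sqrt(16) = 4, while w = 4 — valid.
  w = -1: sqrt(1) = 1, while w = -1 — extraneous.

w = 4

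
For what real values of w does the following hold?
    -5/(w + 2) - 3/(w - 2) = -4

w = -1 or w = 3

Multiply both sides by (w + 2)(w - 2):
-5(w - 2) - 3(w + 2) = -4(w + 2)(w - 2).
Expand and collect terms: -4w² + 8w + 12 = 0.
Factor or apply the quadratic formula: w = -1 or w = 3.
Neither value makes a denominator zero (w ≠ -2, w ≠ 2), so both are valid.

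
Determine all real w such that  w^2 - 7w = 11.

Rearrange to standard form: w^2 - 7w - 11 = 0.
Discriminant: (-7)^2 - 4*1*(-11) = 93.
Quadratic formula: w = (7 +/- sqrt(93)) / 2.
So w = 7/2 + sqrt(93)/2 ~= 8.3218 or w = 7/2 - sqrt(93)/2 ~= -1.3218.

w = -1.3218 or w = 8.3218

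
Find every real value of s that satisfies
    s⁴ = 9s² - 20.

s = -2.2361 or s = -2 or s = 2 or s = 2.2361

Let u = s². The equation becomes u² - 9u + 20 = 0.
Factor: (u - 5)(u - 4) = 0, so u = 5 or u = 4.
s² = 5 gives s = ±√(5) ≈ ±2.2361.
s² = 4 gives s = ±2.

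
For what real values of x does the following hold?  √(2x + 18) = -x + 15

x = 9

Square both sides: 2x + 18 = (-x + 15)².
Expand and rearrange: x² - 32x + 207 = 0.
Solving gives x = 23 or x = 9.
Check each candidate in the original equation:
  x = 23: √(64) = 8, while -x + 15 = -8 — extraneous.
  x = 9: √(36) = 6, while -x + 15 = 6 — valid.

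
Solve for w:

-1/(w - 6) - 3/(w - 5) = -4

Multiply both sides by (w - 6)(w - 5):
-(w - 5) - 3(w - 6) = -4(w - 6)(w - 5).
Expand and collect terms: -4w^2 + 48w - 143 = 0.
Factor or apply the quadratic formula: w = 5.5 or w = 6.5.
Neither value makes a denominator zero (w != 6, w != 5), so both are valid.

w = 5.5 or w = 6.5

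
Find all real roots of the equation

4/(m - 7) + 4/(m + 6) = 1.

Multiply both sides by (m - 7)(m + 6):
4(m + 6) + 4(m - 7) = (m - 7)(m + 6).
Expand and collect terms: m² - 9m - 38 = 0.
By the quadratic formula, m = (9 ± √233) / 2, so m ≈ 12.1322 or m ≈ -3.1322.
Neither value makes a denominator zero (m ≠ 7, m ≠ -6), so both are valid.

m = -3.1322 or m = 12.1322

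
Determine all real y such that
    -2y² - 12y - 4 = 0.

y = -5.6458 or y = -0.3542

Discriminant: (-12)² − 4·(-2)·(-4) = 112.
Quadratic formula: y = (12 ± √112) / (-4).
So y = -3 - √(7) ≈ -5.6458 or y = -3 + √(7) ≈ -0.3542.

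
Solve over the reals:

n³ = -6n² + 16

n = -5.4641 or n = -2 or n = 1.4641

Rearrange: n³ + 6n² - 16 = 0.
Possible rational roots are divisors of -16. Testing n = -2 gives 0, so (n + 2) is a factor.
Divide: n³ + 6n² - 16 = (n + 2)(n² + 4n - 8).
Apply the quadratic formula to n² + 4n - 8 = 0: n = (-4 ± √48)/2, i.e. n ≈ 1.4641 or n ≈ -5.4641.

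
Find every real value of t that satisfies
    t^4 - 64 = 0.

t = -2.8284 or t = 2.8284

Let u = t^2. The equation becomes u^2 - 64 = 0.
Factor: (u + 8)(u - 8) = 0, so u = -8 or u = 8.
t^2 = -8 < 0 has no real solution.
t^2 = 8 gives t = +/-2*sqrt(2) ~= +/-2.8284.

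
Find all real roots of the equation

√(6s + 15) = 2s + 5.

Square both sides: 6s + 15 = (2s + 5)².
Expand and rearrange: 4s² + 14s + 10 = 0.
Solving gives s = -1 or s = -2.5.
Check each candidate in the original equation:
  s = -1: √(9) = 3, while 2s + 5 = 3 — valid.
  s = -2.5: √(0) = 0, while 2s + 5 = 0 — valid.

s = -2.5 or s = -1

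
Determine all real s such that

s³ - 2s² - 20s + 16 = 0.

Possible rational roots are divisors of 16. Testing s = -4 gives 0, so (s + 4) is a factor.
Divide: s³ - 2s² - 20s + 16 = (s + 4)(s² - 6s + 4).
Apply the quadratic formula to s² - 6s + 4 = 0: s = (6 ± √20)/2, i.e. s ≈ 5.2361 or s ≈ 0.7639.

s = -4 or s = 0.7639 or s = 5.2361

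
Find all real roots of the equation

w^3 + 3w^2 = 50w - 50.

w = -9.099 or w = 1.099 or w = 5

Rearrange: w^3 + 3w^2 - 50w + 50 = 0.
Possible rational roots are divisors of 50. Testing w = 5 gives 0, so (w - 5) is a factor.
Divide: w^3 + 3w^2 - 50w + 50 = (w - 5)(w^2 + 8w - 10).
Apply the quadratic formula to w^2 + 8w - 10 = 0: w = (-8 +/- sqrt(104))/2, i.e. w ~= 1.099 or w ~= -9.099.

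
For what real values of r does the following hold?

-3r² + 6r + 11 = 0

r = -1.1602 or r = 3.1602

Discriminant: (6)² − 4·(-3)·11 = 168.
Quadratic formula: r = (-6 ± √168) / (-6).
So r = 1 - √(42)/3 ≈ -1.1602 or r = 1 + √(42)/3 ≈ 3.1602.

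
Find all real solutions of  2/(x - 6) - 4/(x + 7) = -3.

Multiply both sides by (x - 6)(x + 7):
2(x + 7) - 4(x - 6) = -3(x - 6)(x + 7).
Expand and collect terms: -3x^2 - x + 88 = 0.
By the quadratic formula, x = (1 +/- sqrt(1057)) / -6, so x ~= -5.5853 or x ~= 5.2519.
Neither value makes a denominator zero (x != 6, x != -7), so both are valid.

x = -5.5853 or x = 5.2519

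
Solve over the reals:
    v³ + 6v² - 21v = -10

v = -8.5826 or v = 0.5826 or v = 2

Rearrange: v³ + 6v² - 21v + 10 = 0.
Possible rational roots are divisors of 10. Testing v = 2 gives 0, so (v - 2) is a factor.
Divide: v³ + 6v² - 21v + 10 = (v - 2)(v² + 8v - 5).
Apply the quadratic formula to v² + 8v - 5 = 0: v = (-8 ± √84)/2, i.e. v ≈ 0.5826 or v ≈ -8.5826.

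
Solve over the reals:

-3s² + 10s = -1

s = -0.0972 or s = 3.4305

Rearrange to standard form: -3s² + 10s + 1 = 0.
Discriminant: (10)² − 4·(-3)·1 = 112.
Quadratic formula: s = (-10 ± √112) / (-6).
So s = 5/3 - 2·√(7)/3 ≈ -0.0972 or s = 5/3 + 2·√(7)/3 ≈ 3.4305.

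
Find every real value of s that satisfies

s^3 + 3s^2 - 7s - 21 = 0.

Possible rational roots are divisors of -21. Testing s = -3 gives 0, so (s + 3) is a factor.
Divide: s^3 + 3s^2 - 7s - 21 = (s + 3)(s^2 - 7).
Apply the quadratic formula to s^2 - 7 = 0: s = (0 +/- sqrt(28))/2, i.e. s ~= 2.6458 or s ~= -2.6458.

s = -3 or s = -2.6458 or s = 2.6458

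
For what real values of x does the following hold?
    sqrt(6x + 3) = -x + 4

Square both sides: 6x + 3 = (-x + 4)^2.
Expand and rearrange: x^2 - 14x + 13 = 0.
Solving gives x = 13 or x = 1.
Check each candidate in the original equation:
  x = 13: sqrt(81) = 9, while -x + 4 = -9 — extraneous.
  x = 1: sqrt(9) = 3, while -x + 4 = 3 — valid.

x = 1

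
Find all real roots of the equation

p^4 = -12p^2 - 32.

No real solutions.

Let u = p^2. The equation becomes u^2 + 12u + 32 = 0.
Factor: (u + 4)(u + 8) = 0, so u = -4 or u = -8.
p^2 = -4 < 0 has no real solution.
p^2 = -8 < 0 has no real solution.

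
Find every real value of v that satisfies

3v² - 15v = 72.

v = -3 or v = 8

Bring every term to one side: 3v² - 15v - 72 = 0.
Factor: 3(v + 3)(v - 8) = 0.
So v = -3 or v = 8.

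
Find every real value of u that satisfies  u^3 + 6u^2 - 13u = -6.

Rearrange: u^3 + 6u^2 - 13u + 6 = 0.
Possible rational roots are divisors of 6. Testing u = 1 gives 0, so (u - 1) is a factor.
Divide: u^3 + 6u^2 - 13u + 6 = (u - 1)(u^2 + 7u - 6).
Apply the quadratic formula to u^2 + 7u - 6 = 0: u = (-7 +/- sqrt(73))/2, i.e. u ~= 0.772 or u ~= -7.772.

u = -7.772 or u = 0.772 or u = 1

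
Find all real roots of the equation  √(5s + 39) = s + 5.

Square both sides: 5s + 39 = (s + 5)².
Expand and rearrange: s² + 5s - 14 = 0.
Solving gives s = 2 or s = -7.
Check each candidate in the original equation:
  s = 2: √(49) = 7, while s + 5 = 7 — valid.
  s = -7: √(4) = 2, while s + 5 = -2 — extraneous.

s = 2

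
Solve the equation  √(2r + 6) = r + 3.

Square both sides: 2r + 6 = (r + 3)².
Expand and rearrange: r² + 4r + 3 = 0.
Solving gives r = -1 or r = -3.
Check each candidate in the original equation:
  r = -1: √(4) = 2, while r + 3 = 2 — valid.
  r = -3: √(0) = 0, while r + 3 = 0 — valid.

r = -3 or r = -1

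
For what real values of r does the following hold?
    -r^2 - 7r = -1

r = -7.1401 or r = 0.1401

Rearrange to standard form: -r^2 - 7r + 1 = 0.
Discriminant: (-7)^2 - 4*(-1)*1 = 53.
Quadratic formula: r = (7 +/- sqrt(53)) / (-2).
So r = -sqrt(53)/2 - 7/2 ~= -7.1401 or r = -7/2 + sqrt(53)/2 ~= 0.1401.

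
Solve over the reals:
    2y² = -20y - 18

y = -9 or y = -1

Bring every term to one side: 2y² + 20y + 18 = 0.
Factor: 2(y + 1)(y + 9) = 0.
So y = -1 or y = -9.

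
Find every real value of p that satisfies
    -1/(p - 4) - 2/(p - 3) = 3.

p = 2.1835 or p = 3.8165

Multiply both sides by (p - 4)(p - 3):
-(p - 3) - 2(p - 4) = 3(p - 4)(p - 3).
Expand and collect terms: 3p² - 18p + 25 = 0.
By the quadratic formula, p = (18 ± √24) / 6, so p ≈ 3.8165 or p ≈ 2.1835.
Neither value makes a denominator zero (p ≠ 4, p ≠ 3), so both are valid.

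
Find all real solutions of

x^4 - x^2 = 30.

Let u = x^2. The equation becomes u^2 - u - 30 = 0.
Factor: (u - 6)(u + 5) = 0, so u = 6 or u = -5.
x^2 = 6 gives x = +/-sqrt(6) ~= +/-2.4495.
x^2 = -5 < 0 has no real solution.

x = -2.4495 or x = 2.4495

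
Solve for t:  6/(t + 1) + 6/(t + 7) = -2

t = -11.2426 or t = -2.7574

Multiply both sides by (t + 1)(t + 7):
6(t + 7) + 6(t + 1) = -2(t + 1)(t + 7).
Expand and collect terms: -2t^2 - 28t - 62 = 0.
By the quadratic formula, t = (28 +/- sqrt(288)) / -4, so t ~= -11.2426 or t ~= -2.7574.
Neither value makes a denominator zero (t != -1, t != -7), so both are valid.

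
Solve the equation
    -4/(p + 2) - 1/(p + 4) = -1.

p = -3.7016 or p = 2.7016

Multiply both sides by (p + 2)(p + 4):
-4(p + 4) - (p + 2) = -(p + 2)(p + 4).
Expand and collect terms: -p^2 - p + 10 = 0.
By the quadratic formula, p = (1 +/- sqrt(41)) / -2, so p ~= -3.7016 or p ~= 2.7016.
Neither value makes a denominator zero (p != -2, p != -4), so both are valid.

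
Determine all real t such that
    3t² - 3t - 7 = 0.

Discriminant: (-3)² − 4·3·(-7) = 93.
Quadratic formula: t = (3 ± √93) / 6.
So t = 1/2 + √(93)/6 ≈ 2.1073 or t = 1/2 - √(93)/6 ≈ -1.1073.

t = -1.1073 or t = 2.1073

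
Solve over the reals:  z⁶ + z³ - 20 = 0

Let u = z³. The equation becomes u² + u - 20 = 0.
Factor: (u - 4)(u + 5) = 0, so u = 4 or u = -5.
z³ = 4 gives z = ∛(4) ≈ 1.5874.
z³ = -5 gives z = -∛(5) ≈ -1.71.

z = -1.71 or z = 1.5874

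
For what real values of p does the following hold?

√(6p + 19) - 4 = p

p = -3 or p = 1

Isolate the radical: √(6p + 19) = p + 4.
Square both sides: 6p + 19 = (p + 4)².
Expand and rearrange: p² + 2p - 3 = 0.
Solving gives p = 1 or p = -3.
Check each candidate in the original equation:
  p = 1: √(25) = 5, while p + 4 = 5 — valid.
  p = -3: √(1) = 1, while p + 4 = 1 — valid.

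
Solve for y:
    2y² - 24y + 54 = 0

Factor: 2(y - 3)(y - 9) = 0.
So y = 3 or y = 9.

y = 3 or y = 9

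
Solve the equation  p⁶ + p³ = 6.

p = -1.4422 or p = 1.2599

Let u = p³. The equation becomes u² + u - 6 = 0.
Factor: (u - 2)(u + 3) = 0, so u = 2 or u = -3.
p³ = 2 gives p = ∛(2) ≈ 1.2599.
p³ = -3 gives p = -∛(3) ≈ -1.4422.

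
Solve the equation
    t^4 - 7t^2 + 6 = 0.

t = -2.4495 or t = -1 or t = 1 or t = 2.4495

Let u = t^2. The equation becomes u^2 - 7u + 6 = 0.
Factor: (u - 1)(u - 6) = 0, so u = 1 or u = 6.
t^2 = 1 gives t = +/-1.
t^2 = 6 gives t = +/-sqrt(6) ~= +/-2.4495.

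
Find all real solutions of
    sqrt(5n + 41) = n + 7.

n = -1

Square both sides: 5n + 41 = (n + 7)^2.
Expand and rearrange: n^2 + 9n + 8 = 0.
Solving gives n = -1 or n = -8.
Check each candidate in the original equation:
  n = -1: sqrt(36) = 6, while n + 7 = 6 — valid.
  n = -8: sqrt(1) = 1, while n + 7 = -1 — extraneous.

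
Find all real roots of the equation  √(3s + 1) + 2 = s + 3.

s = 0 or s = 1

Isolate the radical: √(3s + 1) = s + 1.
Square both sides: 3s + 1 = (s + 1)².
Expand and rearrange: s² - s = 0.
Solving gives s = 1 or s = 0.
Check each candidate in the original equation:
  s = 1: √(4) = 2, while s + 1 = 2 — valid.
  s = 0: √(1) = 1, while s + 1 = 1 — valid.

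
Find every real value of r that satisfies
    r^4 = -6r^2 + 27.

Let u = r^2. The equation becomes u^2 + 6u - 27 = 0.
Factor: (u + 9)(u - 3) = 0, so u = -9 or u = 3.
r^2 = -9 < 0 has no real solution.
r^2 = 3 gives r = +/-sqrt(3) ~= +/-1.7321.

r = -1.7321 or r = 1.7321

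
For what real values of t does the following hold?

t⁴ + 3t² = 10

Let u = t². The equation becomes u² + 3u - 10 = 0.
Factor: (u + 5)(u - 2) = 0, so u = -5 or u = 2.
t² = -5 < 0 has no real solution.
t² = 2 gives t = ±√(2) ≈ ±1.4142.

t = -1.4142 or t = 1.4142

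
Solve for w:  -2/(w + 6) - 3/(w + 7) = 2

w = -9.1861 or w = -6.3139

Multiply both sides by (w + 6)(w + 7):
-2(w + 7) - 3(w + 6) = 2(w + 6)(w + 7).
Expand and collect terms: 2w² + 31w + 116 = 0.
By the quadratic formula, w = (-31 ± √33) / 4, so w ≈ -6.3139 or w ≈ -9.1861.
Neither value makes a denominator zero (w ≠ -6, w ≠ -7), so both are valid.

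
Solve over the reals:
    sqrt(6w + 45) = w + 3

w = 6

Square both sides: 6w + 45 = (w + 3)^2.
Expand and rearrange: w^2 - 36 = 0.
Solving gives w = 6 or w = -6.
Check each candidate in the original equation:
  w = 6: sqrt(81) = 9, while w + 3 = 9 — valid.
  w = -6: sqrt(9) = 3, while w + 3 = -3 — extraneous.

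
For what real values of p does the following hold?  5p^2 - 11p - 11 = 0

Discriminant: (-11)^2 - 4*5*(-11) = 341.
Quadratic formula: p = (11 +/- sqrt(341)) / 10.
So p = 11/10 + sqrt(341)/10 ~= 2.9466 or p = 11/10 - sqrt(341)/10 ~= -0.7466.

p = -0.7466 or p = 2.9466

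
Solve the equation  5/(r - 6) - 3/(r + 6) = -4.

Multiply both sides by (r - 6)(r + 6):
5(r + 6) - 3(r - 6) = -4(r - 6)(r + 6).
Expand and collect terms: -4r² - 2r + 96 = 0.
By the quadratic formula, r = (2 ± √1540) / -8, so r ≈ -5.1554 or r ≈ 4.6554.
Neither value makes a denominator zero (r ≠ 6, r ≠ -6), so both are valid.

r = -5.1554 or r = 4.6554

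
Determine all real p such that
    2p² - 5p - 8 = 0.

Discriminant: (-5)² − 4·2·(-8) = 89.
Quadratic formula: p = (5 ± √89) / 4.
So p = 5/4 + √(89)/4 ≈ 3.6085 or p = 5/4 - √(89)/4 ≈ -1.1085.

p = -1.1085 or p = 3.6085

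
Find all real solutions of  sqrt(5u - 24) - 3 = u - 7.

u = 5 or u = 8

Isolate the radical: sqrt(5u - 24) = u - 4.
Square both sides: 5u - 24 = (u - 4)^2.
Expand and rearrange: u^2 - 13u + 40 = 0.
Solving gives u = 8 or u = 5.
Check each candidate in the original equation:
  u = 8: sqrt(16) = 4, while u - 4 = 4 — valid.
  u = 5: sqrt(1) = 1, while u - 4 = 1 — valid.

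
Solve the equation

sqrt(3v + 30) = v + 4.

Square both sides: 3v + 30 = (v + 4)^2.
Expand and rearrange: v^2 + 5v - 14 = 0.
Solving gives v = 2 or v = -7.
Check each candidate in the original equation:
  v = 2: sqrt(36) = 6, while v + 4 = 6 — valid.
  v = -7: sqrt(9) = 3, while v + 4 = -3 — extraneous.

v = 2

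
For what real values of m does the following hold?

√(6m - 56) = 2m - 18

Square both sides: 6m - 56 = (2m - 18)².
Expand and rearrange: 4m² - 78m + 380 = 0.
Solving gives m = 10 or m = 9.5.
Check each candidate in the original equation:
  m = 10: √(4) = 2, while 2m - 18 = 2 — valid.
  m = 9.5: √(1) = 1, while 2m - 18 = 1 — valid.

m = 9.5 or m = 10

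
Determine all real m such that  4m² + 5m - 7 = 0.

Discriminant: (5)² − 4·4·(-7) = 137.
Quadratic formula: m = (-5 ± √137) / 8.
So m = -5/8 + √(137)/8 ≈ 0.8381 or m = -√(137)/8 - 5/8 ≈ -2.0881.

m = -2.0881 or m = 0.8381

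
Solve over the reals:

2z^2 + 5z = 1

Rearrange to standard form: 2z^2 + 5z - 1 = 0.
Discriminant: (5)^2 - 4*2*(-1) = 33.
Quadratic formula: z = (-5 +/- sqrt(33)) / 4.
So z = -5/4 + sqrt(33)/4 ~= 0.1861 or z = -sqrt(33)/4 - 5/4 ~= -2.6861.

z = -2.6861 or z = 0.1861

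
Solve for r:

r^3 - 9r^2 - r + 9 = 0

Possible rational roots are divisors of 9. Testing r = 1 gives 0, so (r - 1) is a factor.
Divide: r^3 - 9r^2 - r + 9 = (r - 1)(r^2 - 8r - 9).
Factor the quadratic: r = 9 or r = -1.

r = -1 or r = 1 or r = 9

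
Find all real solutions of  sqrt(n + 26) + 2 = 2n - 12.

n = 10

Isolate the radical: sqrt(n + 26) = 2n - 14.
Square both sides: n + 26 = (2n - 14)^2.
Expand and rearrange: 4n^2 - 57n + 170 = 0.
Solving gives n = 10 or n = 4.25.
Check each candidate in the original equation:
  n = 10: sqrt(36) = 6, while 2n - 14 = 6 — valid.
  n = 4.25: sqrt(30.25) = 5.5, while 2n - 14 = -5.5 — extraneous.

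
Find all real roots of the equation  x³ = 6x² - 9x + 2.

Rearrange: x³ - 6x² + 9x - 2 = 0.
Possible rational roots are divisors of -2. Testing x = 2 gives 0, so (x - 2) is a factor.
Divide: x³ - 6x² + 9x - 2 = (x - 2)(x² - 4x + 1).
Apply the quadratic formula to x² - 4x + 1 = 0: x = (4 ± √12)/2, i.e. x ≈ 3.7321 or x ≈ 0.2679.

x = 0.2679 or x = 2 or x = 3.7321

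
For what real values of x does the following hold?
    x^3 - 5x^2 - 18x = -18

x = -3 or x = 0.8377 or x = 7.1623

Rearrange: x^3 - 5x^2 - 18x + 18 = 0.
Possible rational roots are divisors of 18. Testing x = -3 gives 0, so (x + 3) is a factor.
Divide: x^3 - 5x^2 - 18x + 18 = (x + 3)(x^2 - 8x + 6).
Apply the quadratic formula to x^2 - 8x + 6 = 0: x = (8 +/- sqrt(40))/2, i.e. x ~= 7.1623 or x ~= 0.8377.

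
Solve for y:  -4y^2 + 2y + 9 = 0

y = -1.2707 or y = 1.7707

Discriminant: (2)^2 - 4*(-4)*9 = 148.
Quadratic formula: y = (-2 +/- sqrt(148)) / (-8).
So y = 1/4 - sqrt(37)/4 ~= -1.2707 or y = 1/4 + sqrt(37)/4 ~= 1.7707.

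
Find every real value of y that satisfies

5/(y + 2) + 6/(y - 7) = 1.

Multiply both sides by (y + 2)(y - 7):
5(y - 7) + 6(y + 2) = (y + 2)(y - 7).
Expand and collect terms: y^2 - 16y + 9 = 0.
By the quadratic formula, y = (16 +/- sqrt(220)) / 2, so y ~= 15.4162 or y ~= 0.5838.
Neither value makes a denominator zero (y != -2, y != 7), so both are valid.

y = 0.5838 or y = 15.4162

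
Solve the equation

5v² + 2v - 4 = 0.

Discriminant: (2)² − 4·5·(-4) = 84.
Quadratic formula: v = (-2 ± √84) / 10.
So v = -1/5 + √(21)/5 ≈ 0.7165 or v = -√(21)/5 - 1/5 ≈ -1.1165.

v = -1.1165 or v = 0.7165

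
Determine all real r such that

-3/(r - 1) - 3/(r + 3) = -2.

r = -2 or r = 3

Multiply both sides by (r - 1)(r + 3):
-3(r + 3) - 3(r - 1) = -2(r - 1)(r + 3).
Expand and collect terms: -2r² + 2r + 12 = 0.
Factor or apply the quadratic formula: r = -2 or r = 3.
Neither value makes a denominator zero (r ≠ 1, r ≠ -3), so both are valid.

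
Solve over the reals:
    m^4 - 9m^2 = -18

Let u = m^2. The equation becomes u^2 - 9u + 18 = 0.
Factor: (u - 6)(u - 3) = 0, so u = 6 or u = 3.
m^2 = 6 gives m = +/-sqrt(6) ~= +/-2.4495.
m^2 = 3 gives m = +/-sqrt(3) ~= +/-1.7321.

m = -2.4495 or m = -1.7321 or m = 1.7321 or m = 2.4495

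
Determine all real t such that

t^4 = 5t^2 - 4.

t = -2 or t = -1 or t = 1 or t = 2

Let u = t^2. The equation becomes u^2 - 5u + 4 = 0.
Factor: (u - 4)(u - 1) = 0, so u = 4 or u = 1.
t^2 = 4 gives t = +/-2.
t^2 = 1 gives t = +/-1.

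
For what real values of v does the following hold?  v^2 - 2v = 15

v = -3 or v = 5

Bring every term to one side: v^2 - 2v - 15 = 0.
Factor: (v + 3)(v - 5) = 0.
So v = -3 or v = 5.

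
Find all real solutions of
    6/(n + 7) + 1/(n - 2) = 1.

n = -2.1623 or n = 4.1623

Multiply both sides by (n + 7)(n - 2):
6(n - 2) + (n + 7) = (n + 7)(n - 2).
Expand and collect terms: n² - 2n - 9 = 0.
By the quadratic formula, n = (2 ± √40) / 2, so n ≈ 4.1623 or n ≈ -2.1623.
Neither value makes a denominator zero (n ≠ -7, n ≠ 2), so both are valid.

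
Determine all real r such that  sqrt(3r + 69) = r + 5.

r = 4

Square both sides: 3r + 69 = (r + 5)^2.
Expand and rearrange: r^2 + 7r - 44 = 0.
Solving gives r = 4 or r = -11.
Check each candidate in the original equation:
  r = 4: sqrt(81) = 9, while r + 5 = 9 — valid.
  r = -11: sqrt(36) = 6, while r + 5 = -6 — extraneous.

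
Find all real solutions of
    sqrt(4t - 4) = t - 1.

t = 1 or t = 5

Square both sides: 4t - 4 = (t - 1)^2.
Expand and rearrange: t^2 - 6t + 5 = 0.
Solving gives t = 5 or t = 1.
Check each candidate in the original equation:
  t = 5: sqrt(16) = 4, while t - 1 = 4 — valid.
  t = 1: sqrt(0) = 0, while t - 1 = 0 — valid.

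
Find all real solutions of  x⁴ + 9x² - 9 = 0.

x = -0.9531 or x = 0.9531

Let u = x². The equation becomes u² + 9u - 9 = 0.
By the quadratic formula, u = -9/2 + 3·√(13)/2 or u = -3·√(13)/2 - 9/2.
x² = -9/2 + 3·√(13)/2 gives x = ±√(-9/2 + 3·√(13)/2) ≈ ±0.9531.
x² = -3·√(13)/2 - 9/2 < 0 has no real solution.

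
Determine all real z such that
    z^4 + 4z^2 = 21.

z = -1.7321 or z = 1.7321

Let u = z^2. The equation becomes u^2 + 4u - 21 = 0.
Factor: (u - 3)(u + 7) = 0, so u = 3 or u = -7.
z^2 = 3 gives z = +/-sqrt(3) ~= +/-1.7321.
z^2 = -7 < 0 has no real solution.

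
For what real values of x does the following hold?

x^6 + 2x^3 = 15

x = -1.71 or x = 1.4422

Let u = x^3. The equation becomes u^2 + 2u - 15 = 0.
Factor: (u - 3)(u + 5) = 0, so u = 3 or u = -5.
x^3 = 3 gives x = (3)^(1/3) ~= 1.4422.
x^3 = -5 gives x = -(5)^(1/3) ~= -1.71.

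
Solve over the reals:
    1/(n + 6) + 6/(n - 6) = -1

n = -7.772 or n = 0.772

Multiply both sides by (n + 6)(n - 6):
(n - 6) + 6(n + 6) = -(n + 6)(n - 6).
Expand and collect terms: -n^2 - 7n + 6 = 0.
By the quadratic formula, n = (7 +/- sqrt(73)) / -2, so n ~= -7.772 or n ~= 0.772.
Neither value makes a denominator zero (n != -6, n != 6), so both are valid.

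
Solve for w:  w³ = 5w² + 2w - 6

Rearrange: w³ - 5w² - 2w + 6 = 0.
Possible rational roots are divisors of 6. Testing w = 1 gives 0, so (w - 1) is a factor.
Divide: w³ - 5w² - 2w + 6 = (w - 1)(w² - 4w - 6).
Apply the quadratic formula to w² - 4w - 6 = 0: w = (4 ± √40)/2, i.e. w ≈ 5.1623 or w ≈ -1.1623.

w = -1.1623 or w = 1 or w = 5.1623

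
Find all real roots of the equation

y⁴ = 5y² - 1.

Let u = y². The equation becomes u² - 5u + 1 = 0.
By the quadratic formula, u = √(21)/2 + 5/2 or u = 5/2 - √(21)/2.
y² = √(21)/2 + 5/2 gives y = ±√(√(21)/2 + 5/2) ≈ ±2.1889.
y² = 5/2 - √(21)/2 gives y = ±√(5/2 - √(21)/2) ≈ ±0.4569.

y = -2.1889 or y = -0.4569 or y = 0.4569 or y = 2.1889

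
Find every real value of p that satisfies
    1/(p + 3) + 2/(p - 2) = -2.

p = -3.6085 or p = 1.1085

Multiply both sides by (p + 3)(p - 2):
(p - 2) + 2(p + 3) = -2(p + 3)(p - 2).
Expand and collect terms: -2p² - 5p + 8 = 0.
By the quadratic formula, p = (5 ± √89) / -4, so p ≈ -3.6085 or p ≈ 1.1085.
Neither value makes a denominator zero (p ≠ -3, p ≠ 2), so both are valid.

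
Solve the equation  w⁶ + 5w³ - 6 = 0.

w = -1.8171 or w = 1

Let u = w³. The equation becomes u² + 5u - 6 = 0.
Factor: (u + 6)(u - 1) = 0, so u = -6 or u = 1.
w³ = -6 gives w = -∛(6) ≈ -1.8171.
w³ = 1 gives w = 1.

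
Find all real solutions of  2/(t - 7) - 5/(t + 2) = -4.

t = -0.6627 or t = 6.4127

Multiply both sides by (t - 7)(t + 2):
2(t + 2) - 5(t - 7) = -4(t - 7)(t + 2).
Expand and collect terms: -4t² + 23t + 17 = 0.
By the quadratic formula, t = (-23 ± √801) / -8, so t ≈ -0.6627 or t ≈ 6.4127.
Neither value makes a denominator zero (t ≠ 7, t ≠ -2), so both are valid.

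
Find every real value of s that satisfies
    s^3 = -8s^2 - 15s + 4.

Rearrange: s^3 + 8s^2 + 15s - 4 = 0.
Possible rational roots are divisors of -4. Testing s = -4 gives 0, so (s + 4) is a factor.
Divide: s^3 + 8s^2 + 15s - 4 = (s + 4)(s^2 + 4s - 1).
Apply the quadratic formula to s^2 + 4s - 1 = 0: s = (-4 +/- sqrt(20))/2, i.e. s ~= 0.2361 or s ~= -4.2361.

s = -4.2361 or s = -4 or s = 0.2361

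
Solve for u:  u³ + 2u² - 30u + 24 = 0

Possible rational roots are divisors of 24. Testing u = 4 gives 0, so (u - 4) is a factor.
Divide: u³ + 2u² - 30u + 24 = (u - 4)(u² + 6u - 6).
Apply the quadratic formula to u² + 6u - 6 = 0: u = (-6 ± √60)/2, i.e. u ≈ 0.873 or u ≈ -6.873.

u = -6.873 or u = 0.873 or u = 4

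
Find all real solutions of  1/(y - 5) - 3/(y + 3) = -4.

Multiply both sides by (y - 5)(y + 3):
(y + 3) - 3(y - 5) = -4(y - 5)(y + 3).
Expand and collect terms: -4y² + 10y + 42 = 0.
By the quadratic formula, y = (-10 ± √772) / -8, so y ≈ -2.2231 or y ≈ 4.7231.
Neither value makes a denominator zero (y ≠ 5, y ≠ -3), so both are valid.

y = -2.2231 or y = 4.7231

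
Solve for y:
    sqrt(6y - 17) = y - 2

y = 3 or y = 7

Square both sides: 6y - 17 = (y - 2)^2.
Expand and rearrange: y^2 - 10y + 21 = 0.
Solving gives y = 7 or y = 3.
Check each candidate in the original equation:
  y = 7: sqrt(25) = 5, while y - 2 = 5 — valid.
  y = 3: sqrt(1) = 1, while y - 2 = 1 — valid.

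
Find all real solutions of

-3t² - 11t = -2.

Rearrange to standard form: -3t² - 11t + 2 = 0.
Discriminant: (-11)² − 4·(-3)·2 = 145.
Quadratic formula: t = (11 ± √145) / (-6).
So t = -√(145)/6 - 11/6 ≈ -3.8403 or t = -11/6 + √(145)/6 ≈ 0.1736.

t = -3.8403 or t = 0.1736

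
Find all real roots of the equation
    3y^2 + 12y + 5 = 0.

y = -3.5275 or y = -0.4725

Discriminant: (12)^2 - 4*3*5 = 84.
Quadratic formula: y = (-12 +/- sqrt(84)) / 6.
So y = -2 + sqrt(21)/3 ~= -0.4725 or y = -2 - sqrt(21)/3 ~= -3.5275.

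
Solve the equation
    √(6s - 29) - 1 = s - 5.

Isolate the radical: √(6s - 29) = s - 4.
Square both sides: 6s - 29 = (s - 4)².
Expand and rearrange: s² - 14s + 45 = 0.
Solving gives s = 9 or s = 5.
Check each candidate in the original equation:
  s = 9: √(25) = 5, while s - 4 = 5 — valid.
  s = 5: √(1) = 1, while s - 4 = 1 — valid.

s = 5 or s = 9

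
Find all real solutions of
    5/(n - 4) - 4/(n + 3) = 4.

Multiply both sides by (n - 4)(n + 3):
5(n + 3) - 4(n - 4) = 4(n - 4)(n + 3).
Expand and collect terms: 4n^2 - 5n - 79 = 0.
By the quadratic formula, n = (5 +/- sqrt(1289)) / 8, so n ~= 5.1128 or n ~= -3.8628.
Neither value makes a denominator zero (n != 4, n != -3), so both are valid.

n = -3.8628 or n = 5.1128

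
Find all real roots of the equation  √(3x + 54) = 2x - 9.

x = 9

Square both sides: 3x + 54 = (2x - 9)².
Expand and rearrange: 4x² - 39x + 27 = 0.
Solving gives x = 9 or x = 0.75.
Check each candidate in the original equation:
  x = 9: √(81) = 9, while 2x - 9 = 9 — valid.
  x = 0.75: √(56.25) = 7.5, while 2x - 9 = -7.5 — extraneous.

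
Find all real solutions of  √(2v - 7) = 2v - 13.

Square both sides: 2v - 7 = (2v - 13)².
Expand and rearrange: 4v² - 54v + 176 = 0.
Solving gives v = 8 or v = 5.5.
Check each candidate in the original equation:
  v = 8: √(9) = 3, while 2v - 13 = 3 — valid.
  v = 5.5: √(4) = 2, while 2v - 13 = -2 — extraneous.

v = 8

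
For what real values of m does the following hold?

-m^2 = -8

Rearrange to standard form: -m^2 + 8 = 0.
Discriminant: (0)^2 - 4*(-1)*8 = 32.
Quadratic formula: m = (0 +/- sqrt(32)) / (-2).
So m = -2*sqrt(2) ~= -2.8284 or m = 2*sqrt(2) ~= 2.8284.

m = -2.8284 or m = 2.8284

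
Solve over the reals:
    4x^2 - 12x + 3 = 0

x = 0.2753 or x = 2.7247

Discriminant: (-12)^2 - 4*4*3 = 96.
Quadratic formula: x = (12 +/- sqrt(96)) / 8.
So x = sqrt(6)/2 + 3/2 ~= 2.7247 or x = 3/2 - sqrt(6)/2 ~= 0.2753.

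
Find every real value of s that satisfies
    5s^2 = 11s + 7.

s = -0.5155 or s = 2.7155

Rearrange to standard form: 5s^2 - 11s - 7 = 0.
Discriminant: (-11)^2 - 4*5*(-7) = 261.
Quadratic formula: s = (11 +/- sqrt(261)) / 10.
So s = 11/10 + 3*sqrt(29)/10 ~= 2.7155 or s = 11/10 - 3*sqrt(29)/10 ~= -0.5155.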